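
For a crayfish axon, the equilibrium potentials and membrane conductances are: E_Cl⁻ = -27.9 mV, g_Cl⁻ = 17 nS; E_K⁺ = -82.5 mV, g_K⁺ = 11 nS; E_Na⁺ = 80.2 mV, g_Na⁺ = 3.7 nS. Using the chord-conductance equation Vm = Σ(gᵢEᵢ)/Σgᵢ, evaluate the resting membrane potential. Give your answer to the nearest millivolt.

Σ gᵢEᵢ = 17·(-27.9) + 11·(-82.5) + 3.7·(80.2) = -1085.06
Σ gᵢ = 17 + 11 + 3.7 = 31.7
Vm = -1085.06 / 31.7 = -34.23 mV

-34 mV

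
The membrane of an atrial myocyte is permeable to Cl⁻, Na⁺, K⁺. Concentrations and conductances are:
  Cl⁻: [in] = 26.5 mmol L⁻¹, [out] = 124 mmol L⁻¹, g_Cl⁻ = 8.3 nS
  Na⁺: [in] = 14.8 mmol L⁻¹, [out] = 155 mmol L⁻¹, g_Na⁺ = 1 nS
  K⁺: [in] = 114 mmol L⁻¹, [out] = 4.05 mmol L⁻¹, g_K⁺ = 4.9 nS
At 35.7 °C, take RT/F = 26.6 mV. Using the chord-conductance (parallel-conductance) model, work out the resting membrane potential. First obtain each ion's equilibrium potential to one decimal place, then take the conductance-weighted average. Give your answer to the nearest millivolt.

-50 mV

E_Cl⁻ = (26.6/-1)·ln(124/26.5) = -41.0 mV
E_Na⁺ = (26.6/1)·ln(155/14.8) = 62.5 mV
E_K⁺ = (26.6/1)·ln(4.05/114) = -88.8 mV
Vm = (Σ gᵢEᵢ)/(Σ gᵢ) = (8.3·-41.0 + 1·62.5 + 4.9·-88.8) / (8.3 + 1 + 4.9)
= -712.92 / 14.2 = -50.21 mV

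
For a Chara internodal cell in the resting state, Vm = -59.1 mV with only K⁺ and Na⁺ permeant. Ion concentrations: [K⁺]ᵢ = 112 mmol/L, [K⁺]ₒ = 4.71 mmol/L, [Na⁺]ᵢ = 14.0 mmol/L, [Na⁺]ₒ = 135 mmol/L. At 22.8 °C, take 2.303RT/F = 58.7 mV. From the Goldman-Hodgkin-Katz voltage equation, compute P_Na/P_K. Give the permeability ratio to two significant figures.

Let α = P_Na/P_K. GHK: Vm = 58.7·log₁₀[(Kₒ + α·Naₒ)/(Kᵢ + α·Naᵢ)].
10^(Vm/58.7) = 10^(-59.1/58.7) = 0.098443
So 0.098443·(Kᵢ + α·Naᵢ) = Kₒ + α·Naₒ → α = (0.098443·112.0 − 4.71) / (135.0 − 0.098443·14.0)
α = (11.03 − 4.71) / (135.0 − 1.378) = 6.316/133.6 = 0.04727

0.047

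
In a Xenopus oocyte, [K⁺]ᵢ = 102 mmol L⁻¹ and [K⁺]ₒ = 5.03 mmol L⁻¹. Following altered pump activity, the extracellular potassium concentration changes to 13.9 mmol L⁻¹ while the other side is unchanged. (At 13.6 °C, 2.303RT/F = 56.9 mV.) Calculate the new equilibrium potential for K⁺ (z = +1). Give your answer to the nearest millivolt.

-49 mV

After the shift: [K⁺]_out = 13.9, [K⁺]_in = 102 mmol L⁻¹.
E_new = (56.9/1)·log₁₀(13.9/102) = 56.90 · (-0.8656) = -49.25 mV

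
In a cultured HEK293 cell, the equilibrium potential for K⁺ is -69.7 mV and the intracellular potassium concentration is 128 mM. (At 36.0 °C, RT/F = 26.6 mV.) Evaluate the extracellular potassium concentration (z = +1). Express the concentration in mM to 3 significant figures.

Nernst: E = (26.6/1) · ln([out]/[in]), so ln([out]/[in]) = -69.7 × 1 / 26.6 = -2.6203.
[out]/[in] = e^(-2.6203) = 0.07278.
[out] = 0.07278 × 128 = 9.316 mM.

9.32 mM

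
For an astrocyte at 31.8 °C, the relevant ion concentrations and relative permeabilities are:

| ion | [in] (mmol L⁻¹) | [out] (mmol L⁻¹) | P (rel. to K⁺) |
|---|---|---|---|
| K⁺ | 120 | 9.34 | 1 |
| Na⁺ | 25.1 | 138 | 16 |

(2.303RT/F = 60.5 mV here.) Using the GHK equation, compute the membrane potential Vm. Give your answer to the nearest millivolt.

38 mV

Vm = 60.5 · log₁₀[(Σ P·[cation]ₒ + Σ P·[anion]ᵢ) / (Σ P·[cation]ᵢ + Σ P·[anion]ₒ)]
Numerator = 1×9.34 + 16×138 = 2217
Denominator = 1×120 + 16×25.1 = 521.6
Vm = 60.5 · log₁₀(4.251) = 60.5 × (0.6285) = 38.02 mV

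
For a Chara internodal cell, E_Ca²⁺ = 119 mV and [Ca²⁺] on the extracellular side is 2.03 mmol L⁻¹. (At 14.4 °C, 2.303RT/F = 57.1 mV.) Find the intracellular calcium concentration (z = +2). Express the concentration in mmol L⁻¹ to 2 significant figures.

0.00014 mmol L⁻¹

Nernst: E = (57.1/2) · log₁₀([out]/[in]), so log₁₀([out]/[in]) = 119.0 × 2 / 57.1 = 4.1681.
[out]/[in] = 10^(4.1681) = 1.473e+04.
[in] = 2.03 / 1.473e+04 = 0.0001378 mmol L⁻¹.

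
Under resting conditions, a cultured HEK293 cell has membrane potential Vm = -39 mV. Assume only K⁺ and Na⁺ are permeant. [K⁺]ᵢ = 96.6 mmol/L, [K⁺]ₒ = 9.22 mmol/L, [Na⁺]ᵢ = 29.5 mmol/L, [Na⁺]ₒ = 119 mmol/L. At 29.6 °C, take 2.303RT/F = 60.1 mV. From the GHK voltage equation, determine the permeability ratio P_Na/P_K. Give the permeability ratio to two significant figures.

Let α = P_Na/P_K. GHK: Vm = 60.1·log₁₀[(Kₒ + α·Naₒ)/(Kᵢ + α·Naᵢ)].
10^(Vm/60.1) = 10^(-39.0/60.1) = 0.22443
So 0.22443·(Kᵢ + α·Naᵢ) = Kₒ + α·Naₒ → α = (0.22443·96.6 − 9.22) / (119.0 − 0.22443·29.5)
α = (21.68 − 9.22) / (119.0 − 6.621) = 12.46/112.4 = 0.1109

0.11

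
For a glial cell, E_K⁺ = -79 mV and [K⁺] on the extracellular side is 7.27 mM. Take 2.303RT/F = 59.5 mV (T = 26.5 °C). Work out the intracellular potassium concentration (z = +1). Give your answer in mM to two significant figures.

150 mM

Nernst: E = (59.5/1) · log₁₀([out]/[in]), so log₁₀([out]/[in]) = -79.0 × 1 / 59.5 = -1.3277.
[out]/[in] = 10^(-1.3277) = 0.04702.
[in] = 7.27 / 0.04702 = 154.6 mM.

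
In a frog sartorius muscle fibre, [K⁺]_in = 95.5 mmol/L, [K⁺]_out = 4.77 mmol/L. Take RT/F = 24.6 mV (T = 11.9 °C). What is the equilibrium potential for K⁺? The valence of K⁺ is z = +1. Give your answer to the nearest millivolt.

-74 mV

E = (24.6/z) · ln([K⁺]_out/[K⁺]_in) with z = +1.
= (24.6/1) · ln(4.77/95.5) = 24.60 · ln(0.04995)
= 24.60 · (-2.9968) = -73.72 mV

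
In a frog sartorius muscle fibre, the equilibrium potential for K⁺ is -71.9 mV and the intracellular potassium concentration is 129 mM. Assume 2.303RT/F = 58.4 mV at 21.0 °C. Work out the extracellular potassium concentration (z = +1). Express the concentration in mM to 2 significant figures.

Nernst: E = (58.4/1) · log₁₀([out]/[in]), so log₁₀([out]/[in]) = -71.9 × 1 / 58.4 = -1.2312.
[out]/[in] = 10^(-1.2312) = 0.05873.
[out] = 0.05873 × 129 = 7.576 mM.

7.6 mM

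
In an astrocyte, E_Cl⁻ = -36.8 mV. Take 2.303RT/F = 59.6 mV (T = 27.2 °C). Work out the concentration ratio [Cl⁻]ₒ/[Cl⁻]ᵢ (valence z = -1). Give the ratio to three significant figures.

log₁₀([out]/[in]) = E·z/(59.6) = -36.8 × -1 / 59.6 = 0.6174
[out]/[in] = 10^(0.6174) = 4.144

4.14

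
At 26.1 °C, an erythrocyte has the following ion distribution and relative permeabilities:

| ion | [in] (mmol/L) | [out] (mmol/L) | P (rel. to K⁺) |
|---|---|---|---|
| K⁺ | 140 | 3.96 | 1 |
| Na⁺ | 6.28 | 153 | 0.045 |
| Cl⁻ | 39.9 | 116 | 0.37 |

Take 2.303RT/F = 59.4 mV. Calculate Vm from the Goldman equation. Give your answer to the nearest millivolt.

Vm = 59.4 · log₁₀[(Σ P·[cation]ₒ + Σ P·[anion]ᵢ) / (Σ P·[cation]ᵢ + Σ P·[anion]ₒ)]
Numerator = 1×3.96 + 0.045×153 + 0.37×39.9 = 25.61
Denominator = 1×140 + 0.045×6.28 + 0.37×116 = 183.2
Vm = 59.4 · log₁₀(0.13978) = 59.4 × (-0.8546) = -50.76 mV

-51 mV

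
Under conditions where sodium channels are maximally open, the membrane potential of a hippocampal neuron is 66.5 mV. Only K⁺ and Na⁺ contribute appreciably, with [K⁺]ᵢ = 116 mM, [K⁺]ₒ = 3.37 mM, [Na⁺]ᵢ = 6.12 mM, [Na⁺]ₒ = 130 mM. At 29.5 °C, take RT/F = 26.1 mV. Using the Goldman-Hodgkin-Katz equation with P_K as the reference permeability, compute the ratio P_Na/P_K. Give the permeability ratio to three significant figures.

Let α = P_Na/P_K. GHK: Vm = 26.1·ln[(Kₒ + α·Naₒ)/(Kᵢ + α·Naᵢ)].
e^(Vm/26.1) = e^(66.5/26.1) = 12.78
So 12.78·(Kᵢ + α·Naᵢ) = Kₒ + α·Naₒ → α = (12.78·116.0 − 3.37) / (130.0 − 12.78·6.12)
α = (1482 − 3.37) / (130.0 − 78.21) = 1479/51.79 = 28.56

28.6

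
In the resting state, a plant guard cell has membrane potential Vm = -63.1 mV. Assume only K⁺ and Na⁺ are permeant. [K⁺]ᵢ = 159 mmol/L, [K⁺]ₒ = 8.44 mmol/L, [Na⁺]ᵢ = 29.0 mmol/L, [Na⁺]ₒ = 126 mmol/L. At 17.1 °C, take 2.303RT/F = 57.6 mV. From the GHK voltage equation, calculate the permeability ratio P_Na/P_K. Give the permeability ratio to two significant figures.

Let α = P_Na/P_K. GHK: Vm = 57.6·log₁₀[(Kₒ + α·Naₒ)/(Kᵢ + α·Naᵢ)].
10^(Vm/57.6) = 10^(-63.1/57.6) = 0.080263
So 0.080263·(Kᵢ + α·Naᵢ) = Kₒ + α·Naₒ → α = (0.080263·159.0 − 8.44) / (126.0 − 0.080263·29.0)
α = (12.76 − 8.44) / (126.0 − 2.328) = 4.322/123.7 = 0.03495

0.035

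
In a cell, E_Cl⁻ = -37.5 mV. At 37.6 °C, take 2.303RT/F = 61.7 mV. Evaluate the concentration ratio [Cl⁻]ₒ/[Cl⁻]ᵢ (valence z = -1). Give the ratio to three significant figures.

4.05

log₁₀([out]/[in]) = E·z/(61.7) = -37.5 × -1 / 61.7 = 0.6078
[out]/[in] = 10^(0.6078) = 4.053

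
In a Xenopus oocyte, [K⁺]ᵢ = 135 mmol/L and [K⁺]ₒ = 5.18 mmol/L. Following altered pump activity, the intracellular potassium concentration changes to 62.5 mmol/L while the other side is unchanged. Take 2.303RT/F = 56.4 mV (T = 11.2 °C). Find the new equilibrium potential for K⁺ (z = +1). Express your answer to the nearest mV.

After the shift: [K⁺]_out = 5.18, [K⁺]_in = 62.5 mmol/L.
E_new = (56.4/1)·log₁₀(5.18/62.5) = 56.40 · (-1.0816) = -61.00 mV

-61 mV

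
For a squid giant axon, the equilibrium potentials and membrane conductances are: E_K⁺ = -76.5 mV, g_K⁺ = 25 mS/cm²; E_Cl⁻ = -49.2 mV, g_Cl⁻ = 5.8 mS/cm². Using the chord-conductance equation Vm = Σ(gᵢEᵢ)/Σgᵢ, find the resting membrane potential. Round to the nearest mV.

Σ gᵢEᵢ = 25·(-76.5) + 5.8·(-49.2) = -2197.86
Σ gᵢ = 25 + 5.8 = 30.8
Vm = -2197.86 / 30.8 = -71.36 mV

-71 mV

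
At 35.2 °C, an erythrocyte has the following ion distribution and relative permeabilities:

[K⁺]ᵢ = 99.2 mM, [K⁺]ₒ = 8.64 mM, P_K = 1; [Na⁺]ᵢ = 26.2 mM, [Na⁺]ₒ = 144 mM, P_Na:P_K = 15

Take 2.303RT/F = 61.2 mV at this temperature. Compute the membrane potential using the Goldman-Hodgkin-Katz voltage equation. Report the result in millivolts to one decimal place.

39.4 mV

Vm = 61.2 · log₁₀[(Σ P·[cation]ₒ + Σ P·[anion]ᵢ) / (Σ P·[cation]ᵢ + Σ P·[anion]ₒ)]
Numerator = 1×8.64 + 15×144 = 2169
Denominator = 1×99.2 + 15×26.2 = 492.2
Vm = 61.2 · log₁₀(4.406) = 61.2 × (0.6440) = 39.42 mV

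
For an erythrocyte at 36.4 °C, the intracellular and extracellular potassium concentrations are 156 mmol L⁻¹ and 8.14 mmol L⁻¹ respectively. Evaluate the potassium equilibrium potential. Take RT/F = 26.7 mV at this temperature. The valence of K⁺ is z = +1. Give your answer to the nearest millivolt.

E = (26.7/z) · ln([K⁺]_out/[K⁺]_in) with z = +1.
= (26.7/1) · ln(8.14/156) = 26.70 · ln(0.05218)
= 26.70 · (-2.9531) = -78.85 mV

-79 mV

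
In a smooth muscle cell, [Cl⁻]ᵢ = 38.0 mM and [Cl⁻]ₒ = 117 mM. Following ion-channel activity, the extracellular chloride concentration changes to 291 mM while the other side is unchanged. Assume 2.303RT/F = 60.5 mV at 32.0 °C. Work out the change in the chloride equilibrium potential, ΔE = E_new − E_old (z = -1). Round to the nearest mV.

-24 mV

E_old = (60.5/-1)·log₁₀(117/38.0) = -29.55 mV
E_new = (60.5/-1)·log₁₀(291/38.0) = -53.49 mV
ΔE = -53.49 − (-29.55) = -23.94 mV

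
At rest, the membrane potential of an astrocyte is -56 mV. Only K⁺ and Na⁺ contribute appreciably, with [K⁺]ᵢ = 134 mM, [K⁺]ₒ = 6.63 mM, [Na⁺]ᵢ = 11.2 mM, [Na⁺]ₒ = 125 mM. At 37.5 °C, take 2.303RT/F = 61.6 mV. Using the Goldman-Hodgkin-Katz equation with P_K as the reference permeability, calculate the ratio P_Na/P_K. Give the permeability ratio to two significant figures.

Let α = P_Na/P_K. GHK: Vm = 61.6·log₁₀[(Kₒ + α·Naₒ)/(Kᵢ + α·Naᵢ)].
10^(Vm/61.6) = 10^(-56.0/61.6) = 0.12328
So 0.12328·(Kᵢ + α·Naᵢ) = Kₒ + α·Naₒ → α = (0.12328·134.0 − 6.63) / (125.0 − 0.12328·11.2)
α = (16.52 − 6.63) / (125.0 − 1.381) = 9.89/123.6 = 0.08

0.080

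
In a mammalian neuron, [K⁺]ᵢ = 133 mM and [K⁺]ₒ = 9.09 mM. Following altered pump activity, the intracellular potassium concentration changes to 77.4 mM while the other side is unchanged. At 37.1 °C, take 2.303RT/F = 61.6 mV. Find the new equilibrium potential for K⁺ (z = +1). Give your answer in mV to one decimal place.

-57.3 mV

After the shift: [K⁺]_out = 9.09, [K⁺]_in = 77.4 mM.
E_new = (61.6/1)·log₁₀(9.09/77.4) = 61.60 · (-0.9302) = -57.30 mV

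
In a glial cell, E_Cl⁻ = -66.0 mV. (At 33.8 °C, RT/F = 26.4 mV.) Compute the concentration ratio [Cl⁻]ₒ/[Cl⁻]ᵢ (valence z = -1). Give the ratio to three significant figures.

12.2

ln([out]/[in]) = E·z/(26.4) = -66.0 × -1 / 26.4 = 2.5000
[out]/[in] = e^(2.5000) = 12.18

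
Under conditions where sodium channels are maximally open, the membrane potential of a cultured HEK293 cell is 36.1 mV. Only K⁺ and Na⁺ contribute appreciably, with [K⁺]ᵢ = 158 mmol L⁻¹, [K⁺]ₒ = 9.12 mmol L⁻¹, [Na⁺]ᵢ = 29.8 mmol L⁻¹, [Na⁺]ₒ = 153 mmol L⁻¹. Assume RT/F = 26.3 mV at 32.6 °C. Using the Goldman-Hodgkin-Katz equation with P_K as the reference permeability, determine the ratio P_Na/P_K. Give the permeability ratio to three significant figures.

Let α = P_Na/P_K. GHK: Vm = 26.3·ln[(Kₒ + α·Naₒ)/(Kᵢ + α·Naᵢ)].
e^(Vm/26.3) = e^(36.1/26.3) = 3.9457
So 3.9457·(Kᵢ + α·Naᵢ) = Kₒ + α·Naₒ → α = (3.9457·158.0 − 9.12) / (153.0 − 3.9457·29.8)
α = (623.4 − 9.12) / (153.0 − 117.6) = 614.3/35.42 = 17.34

17.3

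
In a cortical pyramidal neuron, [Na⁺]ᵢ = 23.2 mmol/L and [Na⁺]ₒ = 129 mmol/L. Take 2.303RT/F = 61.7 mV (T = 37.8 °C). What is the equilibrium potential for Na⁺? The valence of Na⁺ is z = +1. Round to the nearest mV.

E = (61.7/z) · log₁₀([Na⁺]_out/[Na⁺]_in) with z = +1.
= (61.7/1) · log₁₀(129/23.2) = 61.70 · log₁₀(5.56)
= 61.70 · (0.7451) = 45.97 mV

46 mV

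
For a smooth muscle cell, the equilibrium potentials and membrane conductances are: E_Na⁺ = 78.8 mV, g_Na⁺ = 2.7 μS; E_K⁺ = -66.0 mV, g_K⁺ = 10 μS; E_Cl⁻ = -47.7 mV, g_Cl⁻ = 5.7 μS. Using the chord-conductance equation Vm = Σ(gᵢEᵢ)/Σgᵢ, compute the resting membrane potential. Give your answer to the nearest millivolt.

Σ gᵢEᵢ = 2.7·(78.8) + 10·(-66.0) + 5.7·(-47.7) = -719.13
Σ gᵢ = 2.7 + 10 + 5.7 = 18.4
Vm = -719.13 / 18.4 = -39.08 mV

-39 mV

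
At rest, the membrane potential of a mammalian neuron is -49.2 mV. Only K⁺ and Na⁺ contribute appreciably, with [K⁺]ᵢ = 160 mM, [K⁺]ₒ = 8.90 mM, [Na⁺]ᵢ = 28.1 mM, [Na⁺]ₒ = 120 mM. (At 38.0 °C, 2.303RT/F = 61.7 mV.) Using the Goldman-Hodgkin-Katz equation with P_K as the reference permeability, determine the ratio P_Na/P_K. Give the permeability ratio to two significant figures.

0.14

Let α = P_Na/P_K. GHK: Vm = 61.7·log₁₀[(Kₒ + α·Naₒ)/(Kᵢ + α·Naᵢ)].
10^(Vm/61.7) = 10^(-49.2/61.7) = 0.15944
So 0.15944·(Kᵢ + α·Naᵢ) = Kₒ + α·Naₒ → α = (0.15944·160.0 − 8.9) / (120.0 − 0.15944·28.1)
α = (25.51 − 8.9) / (120.0 − 4.48) = 16.61/115.5 = 0.1438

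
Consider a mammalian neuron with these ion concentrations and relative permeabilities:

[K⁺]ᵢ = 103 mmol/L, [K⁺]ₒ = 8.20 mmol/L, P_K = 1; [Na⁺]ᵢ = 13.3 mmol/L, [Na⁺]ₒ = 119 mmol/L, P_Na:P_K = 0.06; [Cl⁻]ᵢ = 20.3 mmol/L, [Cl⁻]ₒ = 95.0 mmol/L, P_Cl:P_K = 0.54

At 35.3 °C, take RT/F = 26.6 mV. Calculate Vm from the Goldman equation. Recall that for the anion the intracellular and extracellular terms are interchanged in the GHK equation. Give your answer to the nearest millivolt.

-47 mV

Vm = 26.6 · ln[(Σ P·[cation]ₒ + Σ P·[anion]ᵢ) / (Σ P·[cation]ᵢ + Σ P·[anion]ₒ)]
Numerator = 1×8.20 + 0.06×119 + 0.54×20.3 = 26.3
Denominator = 1×103 + 0.06×13.3 + 0.54×95.0 = 155.1
Vm = 26.6 · ln(0.16958) = 26.6 × (-1.7744) = -47.20 mV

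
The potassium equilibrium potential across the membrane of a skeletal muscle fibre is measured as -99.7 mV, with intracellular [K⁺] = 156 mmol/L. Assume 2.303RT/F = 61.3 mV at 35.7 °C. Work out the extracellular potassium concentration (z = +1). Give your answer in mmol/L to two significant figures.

3.7 mmol/L

Nernst: E = (61.3/1) · log₁₀([out]/[in]), so log₁₀([out]/[in]) = -99.7 × 1 / 61.3 = -1.6264.
[out]/[in] = 10^(-1.6264) = 0.02364.
[out] = 0.02364 × 156 = 3.687 mmol/L.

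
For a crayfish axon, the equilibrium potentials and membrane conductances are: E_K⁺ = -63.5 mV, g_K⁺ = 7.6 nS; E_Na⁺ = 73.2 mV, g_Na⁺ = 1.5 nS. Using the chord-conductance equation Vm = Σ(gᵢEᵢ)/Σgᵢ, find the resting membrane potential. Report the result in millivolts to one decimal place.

Σ gᵢEᵢ = 7.6·(-63.5) + 1.5·(73.2) = -372.80
Σ gᵢ = 7.6 + 1.5 = 9.1
Vm = -372.80 / 9.1 = -40.97 mV

-41.0 mV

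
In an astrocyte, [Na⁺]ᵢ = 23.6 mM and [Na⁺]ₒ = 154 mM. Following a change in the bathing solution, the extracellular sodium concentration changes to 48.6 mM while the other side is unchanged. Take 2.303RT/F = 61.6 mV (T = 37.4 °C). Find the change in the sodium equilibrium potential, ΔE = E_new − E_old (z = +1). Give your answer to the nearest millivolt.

E_old = (61.6/1)·log₁₀(154/23.6) = 50.18 mV
E_new = (61.6/1)·log₁₀(48.6/23.6) = 19.33 mV
ΔE = 19.33 − (50.18) = -30.85 mV

-31 mV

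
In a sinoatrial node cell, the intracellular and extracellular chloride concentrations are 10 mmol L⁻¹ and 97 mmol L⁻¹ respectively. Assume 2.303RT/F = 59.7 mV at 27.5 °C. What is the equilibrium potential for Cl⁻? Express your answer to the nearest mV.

E = (59.7/z) · log₁₀([Cl⁻]_out/[Cl⁻]_in) with z = -1.
For an anion, dividing by z = -1 reverses the sign.
= (59.7/-1) · log₁₀(97/10) = -59.70 · log₁₀(9.7)
= -59.70 · (0.9868) = -58.91 mV

-59 mV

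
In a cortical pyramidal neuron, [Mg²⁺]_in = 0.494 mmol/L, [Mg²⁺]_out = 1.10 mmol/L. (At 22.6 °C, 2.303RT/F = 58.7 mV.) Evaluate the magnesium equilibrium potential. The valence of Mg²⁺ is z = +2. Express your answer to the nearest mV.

E = (58.7/z) · log₁₀([Mg²⁺]_out/[Mg²⁺]_in) with z = +2.
= (58.7/2) · log₁₀(1.10/0.494) = 29.35 · log₁₀(2.227)
= 29.35 · (0.3477) = 10.20 mV

10 mV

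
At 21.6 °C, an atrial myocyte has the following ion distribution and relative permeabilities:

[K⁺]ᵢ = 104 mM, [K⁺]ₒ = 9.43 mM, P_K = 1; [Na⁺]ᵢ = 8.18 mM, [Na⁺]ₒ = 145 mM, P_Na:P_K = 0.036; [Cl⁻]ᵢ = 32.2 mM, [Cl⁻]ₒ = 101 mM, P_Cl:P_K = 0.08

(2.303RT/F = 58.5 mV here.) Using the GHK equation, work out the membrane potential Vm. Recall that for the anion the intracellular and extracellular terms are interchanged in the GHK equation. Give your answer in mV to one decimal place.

-47.6 mV

Vm = 58.5 · log₁₀[(Σ P·[cation]ₒ + Σ P·[anion]ᵢ) / (Σ P·[cation]ᵢ + Σ P·[anion]ₒ)]
Numerator = 1×9.43 + 0.036×145 + 0.08×32.2 = 17.23
Denominator = 1×104 + 0.036×8.18 + 0.08×101 = 112.4
Vm = 58.5 · log₁₀(0.15329) = 58.5 × (-0.8145) = -47.65 mV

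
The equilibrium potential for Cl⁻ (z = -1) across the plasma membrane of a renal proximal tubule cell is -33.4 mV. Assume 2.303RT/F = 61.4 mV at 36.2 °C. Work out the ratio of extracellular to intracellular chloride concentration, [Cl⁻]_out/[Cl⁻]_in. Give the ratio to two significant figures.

log₁₀([out]/[in]) = E·z/(61.4) = -33.4 × -1 / 61.4 = 0.5440
[out]/[in] = 10^(0.5440) = 3.499

3.5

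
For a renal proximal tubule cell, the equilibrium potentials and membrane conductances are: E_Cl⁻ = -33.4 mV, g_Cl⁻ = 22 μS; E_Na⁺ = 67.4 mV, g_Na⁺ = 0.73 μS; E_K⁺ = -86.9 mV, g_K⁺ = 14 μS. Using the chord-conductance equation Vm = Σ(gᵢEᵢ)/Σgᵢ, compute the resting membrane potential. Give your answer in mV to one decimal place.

Σ gᵢEᵢ = 22·(-33.4) + 0.73·(67.4) + 14·(-86.9) = -1902.20
Σ gᵢ = 22 + 0.73 + 14 = 36.73
Vm = -1902.20 / 36.73 = -51.79 mV

-51.8 mV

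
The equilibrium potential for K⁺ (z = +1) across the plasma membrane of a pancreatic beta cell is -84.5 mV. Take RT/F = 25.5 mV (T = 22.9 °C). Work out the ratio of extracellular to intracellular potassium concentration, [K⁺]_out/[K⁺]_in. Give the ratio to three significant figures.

0.0364

ln([out]/[in]) = E·z/(25.5) = -84.5 × 1 / 25.5 = -3.3137
[out]/[in] = e^(-3.3137) = 0.03638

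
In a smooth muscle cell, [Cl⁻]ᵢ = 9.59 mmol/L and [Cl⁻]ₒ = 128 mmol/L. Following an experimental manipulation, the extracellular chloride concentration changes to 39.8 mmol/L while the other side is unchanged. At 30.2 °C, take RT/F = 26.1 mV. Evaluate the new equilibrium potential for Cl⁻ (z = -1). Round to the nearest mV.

-37 mV

After the shift: [Cl⁻]_out = 39.8, [Cl⁻]_in = 9.59 mmol/L.
E_new = (26.1/-1)·ln(39.8/9.59) = -26.10 · (1.4231) = -37.14 mV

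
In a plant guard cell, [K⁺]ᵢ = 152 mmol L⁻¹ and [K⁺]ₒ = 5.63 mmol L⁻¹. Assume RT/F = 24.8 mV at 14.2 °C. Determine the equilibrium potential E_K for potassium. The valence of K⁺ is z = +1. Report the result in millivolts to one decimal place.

E = (24.8/z) · ln([K⁺]_out/[K⁺]_in) with z = +1.
= (24.8/1) · ln(5.63/152) = 24.80 · ln(0.03704)
= 24.80 · (-3.2958) = -81.74 mV

-81.7 mV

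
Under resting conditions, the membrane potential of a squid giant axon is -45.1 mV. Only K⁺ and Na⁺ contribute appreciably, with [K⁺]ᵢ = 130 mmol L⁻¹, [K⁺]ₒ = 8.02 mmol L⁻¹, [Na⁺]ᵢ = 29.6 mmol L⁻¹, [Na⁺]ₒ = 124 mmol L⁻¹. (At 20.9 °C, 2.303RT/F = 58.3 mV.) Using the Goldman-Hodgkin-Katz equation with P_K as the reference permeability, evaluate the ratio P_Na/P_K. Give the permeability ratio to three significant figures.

Let α = P_Na/P_K. GHK: Vm = 58.3·log₁₀[(Kₒ + α·Naₒ)/(Kᵢ + α·Naᵢ)].
10^(Vm/58.3) = 10^(-45.1/58.3) = 0.16843
So 0.16843·(Kᵢ + α·Naᵢ) = Kₒ + α·Naₒ → α = (0.16843·130.0 − 8.02) / (124.0 − 0.16843·29.6)
α = (21.9 − 8.02) / (124.0 − 4.985) = 13.88/119 = 0.1166

0.117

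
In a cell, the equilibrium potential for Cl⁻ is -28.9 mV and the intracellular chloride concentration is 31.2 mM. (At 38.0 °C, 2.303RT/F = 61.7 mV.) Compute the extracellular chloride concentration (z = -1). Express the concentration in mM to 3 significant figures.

91.7 mM

Nernst: E = (61.7/-1) · log₁₀([out]/[in]), so log₁₀([out]/[in]) = -28.9 × -1 / 61.7 = 0.4684.
[out]/[in] = 10^(0.4684) = 2.94.
[out] = 2.94 × 31.2 = 91.74 mM.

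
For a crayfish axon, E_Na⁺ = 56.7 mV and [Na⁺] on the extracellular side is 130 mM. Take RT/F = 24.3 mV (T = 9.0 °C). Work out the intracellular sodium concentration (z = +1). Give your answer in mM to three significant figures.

12.6 mM

Nernst: E = (24.3/1) · ln([out]/[in]), so ln([out]/[in]) = 56.7 × 1 / 24.3 = 2.3333.
[out]/[in] = e^(2.3333) = 10.31.
[in] = 130 / 10.31 = 12.61 mM.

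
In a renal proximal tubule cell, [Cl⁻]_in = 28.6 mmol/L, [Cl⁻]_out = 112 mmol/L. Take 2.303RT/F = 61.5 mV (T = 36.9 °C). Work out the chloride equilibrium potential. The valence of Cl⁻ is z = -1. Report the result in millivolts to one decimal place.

-36.5 mV

E = (61.5/z) · log₁₀([Cl⁻]_out/[Cl⁻]_in) with z = -1.
For an anion, dividing by z = -1 reverses the sign.
= (61.5/-1) · log₁₀(112/28.6) = -61.50 · log₁₀(3.916)
= -61.50 · (0.5929) = -36.46 mV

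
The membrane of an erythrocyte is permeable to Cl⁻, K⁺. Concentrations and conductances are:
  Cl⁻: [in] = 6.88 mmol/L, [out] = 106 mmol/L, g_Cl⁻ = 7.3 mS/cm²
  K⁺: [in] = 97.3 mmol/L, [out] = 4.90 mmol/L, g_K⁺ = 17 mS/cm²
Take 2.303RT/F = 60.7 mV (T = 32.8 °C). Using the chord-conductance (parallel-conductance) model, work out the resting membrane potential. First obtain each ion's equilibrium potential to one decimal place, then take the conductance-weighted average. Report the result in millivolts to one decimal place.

E_Cl⁻ = (60.7/-1)·log₁₀(106/6.88) = -72.1 mV
E_K⁺ = (60.7/1)·log₁₀(4.90/97.3) = -78.8 mV
Vm = (Σ gᵢEᵢ)/(Σ gᵢ) = (7.3·-72.1 + 17·-78.8) / (7.3 + 17)
= -1865.93 / 24.3 = -76.79 mV

-76.8 mV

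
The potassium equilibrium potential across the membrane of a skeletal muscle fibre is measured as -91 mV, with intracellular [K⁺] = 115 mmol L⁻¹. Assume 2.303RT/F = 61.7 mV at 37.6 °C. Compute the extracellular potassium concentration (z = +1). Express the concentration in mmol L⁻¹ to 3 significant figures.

3.85 mmol L⁻¹

Nernst: E = (61.7/1) · log₁₀([out]/[in]), so log₁₀([out]/[in]) = -91.0 × 1 / 61.7 = -1.4749.
[out]/[in] = 10^(-1.4749) = 0.03351.
[out] = 0.03351 × 115 = 3.853 mmol L⁻¹.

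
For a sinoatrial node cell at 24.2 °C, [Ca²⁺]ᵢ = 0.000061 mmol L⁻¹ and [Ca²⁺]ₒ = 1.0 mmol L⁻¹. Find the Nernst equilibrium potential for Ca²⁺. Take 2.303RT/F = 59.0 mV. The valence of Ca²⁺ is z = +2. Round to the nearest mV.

124 mV

E = (59.0/z) · log₁₀([Ca²⁺]_out/[Ca²⁺]_in) with z = +2.
= (59.0/2) · log₁₀(1.0/0.000061) = 29.50 · log₁₀(1.639e+04)
= 29.50 · (4.2147) = 124.33 mV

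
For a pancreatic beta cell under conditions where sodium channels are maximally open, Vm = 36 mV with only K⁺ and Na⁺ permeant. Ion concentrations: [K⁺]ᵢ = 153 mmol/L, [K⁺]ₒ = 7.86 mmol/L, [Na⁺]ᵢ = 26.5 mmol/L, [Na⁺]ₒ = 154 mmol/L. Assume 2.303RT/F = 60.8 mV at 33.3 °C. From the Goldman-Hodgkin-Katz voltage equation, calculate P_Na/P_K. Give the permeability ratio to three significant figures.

11.7

Let α = P_Na/P_K. GHK: Vm = 60.8·log₁₀[(Kₒ + α·Naₒ)/(Kᵢ + α·Naᵢ)].
10^(Vm/60.8) = 10^(36.0/60.8) = 3.9094
So 3.9094·(Kᵢ + α·Naᵢ) = Kₒ + α·Naₒ → α = (3.9094·153.0 − 7.86) / (154.0 − 3.9094·26.5)
α = (598.1 − 7.86) / (154.0 − 103.6) = 590.3/50.4 = 11.71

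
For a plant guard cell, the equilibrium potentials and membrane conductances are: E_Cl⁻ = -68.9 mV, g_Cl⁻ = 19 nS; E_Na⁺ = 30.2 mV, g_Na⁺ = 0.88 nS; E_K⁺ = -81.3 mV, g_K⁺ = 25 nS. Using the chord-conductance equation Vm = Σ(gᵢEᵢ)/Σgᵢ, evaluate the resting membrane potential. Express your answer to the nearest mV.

Σ gᵢEᵢ = 19·(-68.9) + 0.88·(30.2) + 25·(-81.3) = -3315.02
Σ gᵢ = 19 + 0.88 + 25 = 44.88
Vm = -3315.02 / 44.88 = -73.86 mV

-74 mV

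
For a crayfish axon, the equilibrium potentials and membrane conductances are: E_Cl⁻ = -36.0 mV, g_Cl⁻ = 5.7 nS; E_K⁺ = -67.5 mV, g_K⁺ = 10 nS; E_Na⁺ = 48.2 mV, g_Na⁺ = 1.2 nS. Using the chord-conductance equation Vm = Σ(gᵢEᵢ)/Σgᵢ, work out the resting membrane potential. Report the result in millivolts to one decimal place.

Σ gᵢEᵢ = 5.7·(-36.0) + 10·(-67.5) + 1.2·(48.2) = -822.36
Σ gᵢ = 5.7 + 10 + 1.2 = 16.9
Vm = -822.36 / 16.9 = -48.66 mV

-48.7 mV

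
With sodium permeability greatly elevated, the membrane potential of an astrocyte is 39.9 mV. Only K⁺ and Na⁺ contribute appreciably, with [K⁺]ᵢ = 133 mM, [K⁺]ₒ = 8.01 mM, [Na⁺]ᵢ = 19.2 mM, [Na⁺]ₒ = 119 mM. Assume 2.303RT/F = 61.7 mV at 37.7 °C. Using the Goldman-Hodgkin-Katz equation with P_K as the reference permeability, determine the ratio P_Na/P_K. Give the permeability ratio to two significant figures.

17

Let α = P_Na/P_K. GHK: Vm = 61.7·log₁₀[(Kₒ + α·Naₒ)/(Kᵢ + α·Naᵢ)].
10^(Vm/61.7) = 10^(39.9/61.7) = 4.4328
So 4.4328·(Kᵢ + α·Naᵢ) = Kₒ + α·Naₒ → α = (4.4328·133.0 − 8.01) / (119.0 − 4.4328·19.2)
α = (589.6 − 8.01) / (119.0 − 85.11) = 581.6/33.89 = 17.16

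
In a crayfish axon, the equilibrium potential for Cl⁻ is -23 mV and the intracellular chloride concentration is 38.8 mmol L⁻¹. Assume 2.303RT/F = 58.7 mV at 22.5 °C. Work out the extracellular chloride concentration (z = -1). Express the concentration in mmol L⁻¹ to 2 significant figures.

Nernst: E = (58.7/-1) · log₁₀([out]/[in]), so log₁₀([out]/[in]) = -23.0 × -1 / 58.7 = 0.3918.
[out]/[in] = 10^(0.3918) = 2.465.
[out] = 2.465 × 38.8 = 95.64 mmol L⁻¹.

96 mmol L⁻¹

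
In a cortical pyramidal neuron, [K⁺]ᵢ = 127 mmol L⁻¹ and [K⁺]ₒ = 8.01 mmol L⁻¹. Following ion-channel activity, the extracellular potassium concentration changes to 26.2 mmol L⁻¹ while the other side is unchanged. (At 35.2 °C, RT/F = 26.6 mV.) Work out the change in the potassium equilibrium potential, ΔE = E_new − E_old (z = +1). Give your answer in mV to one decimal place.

31.5 mV

E_old = (26.6/1)·ln(8.01/127) = -73.51 mV
E_new = (26.6/1)·ln(26.2/127) = -41.99 mV
ΔE = -41.99 − (-73.51) = 31.52 mV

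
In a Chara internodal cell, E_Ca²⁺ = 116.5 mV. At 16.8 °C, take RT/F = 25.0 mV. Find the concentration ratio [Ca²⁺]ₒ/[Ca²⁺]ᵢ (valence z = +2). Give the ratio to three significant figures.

ln([out]/[in]) = E·z/(25.0) = 116.5 × 2 / 25.0 = 9.3200
[out]/[in] = e^(9.3200) = 1.116e+04

11200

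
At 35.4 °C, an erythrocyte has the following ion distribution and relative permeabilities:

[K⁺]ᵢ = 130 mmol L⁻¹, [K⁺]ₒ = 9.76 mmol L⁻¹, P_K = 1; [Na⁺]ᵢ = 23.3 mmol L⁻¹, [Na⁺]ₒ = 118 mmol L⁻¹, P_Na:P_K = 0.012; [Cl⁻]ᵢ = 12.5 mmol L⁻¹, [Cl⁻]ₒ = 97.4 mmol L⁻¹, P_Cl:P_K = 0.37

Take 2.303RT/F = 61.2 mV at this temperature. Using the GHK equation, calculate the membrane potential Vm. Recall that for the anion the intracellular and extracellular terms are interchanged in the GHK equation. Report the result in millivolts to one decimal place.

-62.6 mV

Vm = 61.2 · log₁₀[(Σ P·[cation]ₒ + Σ P·[anion]ᵢ) / (Σ P·[cation]ᵢ + Σ P·[anion]ₒ)]
Numerator = 1×9.76 + 0.012×118 + 0.37×12.5 = 15.8
Denominator = 1×130 + 0.012×23.3 + 0.37×97.4 = 166.3
Vm = 61.2 · log₁₀(0.095005) = 61.2 × (-1.0223) = -62.56 mV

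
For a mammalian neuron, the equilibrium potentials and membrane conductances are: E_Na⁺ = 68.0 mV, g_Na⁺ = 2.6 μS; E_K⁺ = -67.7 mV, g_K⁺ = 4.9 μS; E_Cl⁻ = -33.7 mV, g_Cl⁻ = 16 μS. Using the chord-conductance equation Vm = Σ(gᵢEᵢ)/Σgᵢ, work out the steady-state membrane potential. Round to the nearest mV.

-30 mV

Σ gᵢEᵢ = 2.6·(68.0) + 4.9·(-67.7) + 16·(-33.7) = -694.13
Σ gᵢ = 2.6 + 4.9 + 16 = 23.5
Vm = -694.13 / 23.5 = -29.54 mV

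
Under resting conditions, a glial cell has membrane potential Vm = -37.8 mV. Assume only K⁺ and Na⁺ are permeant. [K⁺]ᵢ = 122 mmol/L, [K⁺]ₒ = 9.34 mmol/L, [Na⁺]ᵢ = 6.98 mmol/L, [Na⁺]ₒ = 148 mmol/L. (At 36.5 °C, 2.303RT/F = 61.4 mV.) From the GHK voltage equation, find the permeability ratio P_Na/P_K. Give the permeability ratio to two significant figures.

Let α = P_Na/P_K. GHK: Vm = 61.4·log₁₀[(Kₒ + α·Naₒ)/(Kᵢ + α·Naᵢ)].
10^(Vm/61.4) = 10^(-37.8/61.4) = 0.24231
So 0.24231·(Kᵢ + α·Naᵢ) = Kₒ + α·Naₒ → α = (0.24231·122.0 − 9.34) / (148.0 − 0.24231·6.98)
α = (29.56 − 9.34) / (148.0 − 1.691) = 20.22/146.3 = 0.1382

0.14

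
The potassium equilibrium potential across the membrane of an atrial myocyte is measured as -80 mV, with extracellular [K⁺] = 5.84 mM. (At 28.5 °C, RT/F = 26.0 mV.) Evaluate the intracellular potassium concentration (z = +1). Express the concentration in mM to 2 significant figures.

Nernst: E = (26.0/1) · ln([out]/[in]), so ln([out]/[in]) = -80.0 × 1 / 26.0 = -3.0769.
[out]/[in] = e^(-3.0769) = 0.0461.
[in] = 5.84 / 0.0461 = 126.7 mM.

130 mM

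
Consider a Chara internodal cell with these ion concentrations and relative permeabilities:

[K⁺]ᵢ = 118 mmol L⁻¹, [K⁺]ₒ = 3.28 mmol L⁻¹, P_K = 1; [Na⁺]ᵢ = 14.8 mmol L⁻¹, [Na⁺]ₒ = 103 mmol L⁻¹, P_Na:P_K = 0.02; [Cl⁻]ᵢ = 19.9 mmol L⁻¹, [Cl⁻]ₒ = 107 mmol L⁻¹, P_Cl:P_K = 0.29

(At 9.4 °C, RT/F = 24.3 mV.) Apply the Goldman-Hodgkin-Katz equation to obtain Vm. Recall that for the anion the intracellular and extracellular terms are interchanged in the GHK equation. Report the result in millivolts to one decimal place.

-63.1 mV

Vm = 24.3 · ln[(Σ P·[cation]ₒ + Σ P·[anion]ᵢ) / (Σ P·[cation]ᵢ + Σ P·[anion]ₒ)]
Numerator = 1×3.28 + 0.02×103 + 0.29×19.9 = 11.11
Denominator = 1×118 + 0.02×14.8 + 0.29×107 = 149.3
Vm = 24.3 · ln(0.074408) = 24.3 × (-2.5982) = -63.14 mV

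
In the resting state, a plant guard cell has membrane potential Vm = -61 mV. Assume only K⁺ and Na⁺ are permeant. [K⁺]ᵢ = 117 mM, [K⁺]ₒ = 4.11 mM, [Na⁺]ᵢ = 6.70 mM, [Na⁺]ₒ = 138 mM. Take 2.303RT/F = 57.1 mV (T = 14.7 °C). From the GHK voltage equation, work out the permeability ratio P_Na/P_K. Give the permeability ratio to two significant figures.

Let α = P_Na/P_K. GHK: Vm = 57.1·log₁₀[(Kₒ + α·Naₒ)/(Kᵢ + α·Naᵢ)].
10^(Vm/57.1) = 10^(-61.0/57.1) = 0.085447
So 0.085447·(Kᵢ + α·Naᵢ) = Kₒ + α·Naₒ → α = (0.085447·117.0 − 4.11) / (138.0 − 0.085447·6.7)
α = (9.997 − 4.11) / (138.0 − 0.5725) = 5.887/137.4 = 0.04284

0.043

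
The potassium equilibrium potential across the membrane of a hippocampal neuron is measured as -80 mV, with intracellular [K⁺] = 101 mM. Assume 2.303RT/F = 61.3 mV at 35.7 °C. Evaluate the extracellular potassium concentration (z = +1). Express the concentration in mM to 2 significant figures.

Nernst: E = (61.3/1) · log₁₀([out]/[in]), so log₁₀([out]/[in]) = -80.0 × 1 / 61.3 = -1.3051.
[out]/[in] = 10^(-1.3051) = 0.04954.
[out] = 0.04954 × 101 = 5.003 mM.

5.0 mM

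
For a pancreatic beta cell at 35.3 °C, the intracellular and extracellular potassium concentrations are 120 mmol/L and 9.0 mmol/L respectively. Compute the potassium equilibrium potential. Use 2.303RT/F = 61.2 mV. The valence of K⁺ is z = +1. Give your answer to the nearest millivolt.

-69 mV

E = (61.2/z) · log₁₀([K⁺]_out/[K⁺]_in) with z = +1.
= (61.2/1) · log₁₀(9.0/120) = 61.20 · log₁₀(0.075)
= 61.20 · (-1.1249) = -68.85 mV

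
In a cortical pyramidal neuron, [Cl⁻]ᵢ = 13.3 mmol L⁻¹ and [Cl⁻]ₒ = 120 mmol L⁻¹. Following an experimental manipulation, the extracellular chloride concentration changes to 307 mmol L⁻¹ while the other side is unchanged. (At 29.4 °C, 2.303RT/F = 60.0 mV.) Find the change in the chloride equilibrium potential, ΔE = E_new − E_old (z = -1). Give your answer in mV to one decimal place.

-24.5 mV

E_old = (60.0/-1)·log₁₀(120/13.3) = -57.32 mV
E_new = (60.0/-1)·log₁₀(307/13.3) = -81.80 mV
ΔE = -81.80 − (-57.32) = -24.48 mV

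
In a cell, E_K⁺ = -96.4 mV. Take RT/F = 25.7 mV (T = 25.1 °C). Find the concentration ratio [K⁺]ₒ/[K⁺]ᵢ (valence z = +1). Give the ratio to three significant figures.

ln([out]/[in]) = E·z/(25.7) = -96.4 × 1 / 25.7 = -3.7510
[out]/[in] = e^(-3.7510) = 0.02349

0.0235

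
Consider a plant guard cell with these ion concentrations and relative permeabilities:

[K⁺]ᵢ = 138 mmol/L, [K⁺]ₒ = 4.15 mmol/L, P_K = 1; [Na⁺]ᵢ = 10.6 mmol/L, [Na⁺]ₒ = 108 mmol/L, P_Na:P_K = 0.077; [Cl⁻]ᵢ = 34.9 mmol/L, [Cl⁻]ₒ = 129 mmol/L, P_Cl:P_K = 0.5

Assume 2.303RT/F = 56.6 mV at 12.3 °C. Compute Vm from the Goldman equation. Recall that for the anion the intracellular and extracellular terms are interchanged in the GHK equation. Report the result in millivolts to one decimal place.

Vm = 56.6 · log₁₀[(Σ P·[cation]ₒ + Σ P·[anion]ᵢ) / (Σ P·[cation]ᵢ + Σ P·[anion]ₒ)]
Numerator = 1×4.15 + 0.077×108 + 0.5×34.9 = 29.92
Denominator = 1×138 + 0.077×10.6 + 0.5×129 = 203.3
Vm = 56.6 · log₁₀(0.14714) = 56.6 × (-0.8323) = -47.11 mV

-47.1 mV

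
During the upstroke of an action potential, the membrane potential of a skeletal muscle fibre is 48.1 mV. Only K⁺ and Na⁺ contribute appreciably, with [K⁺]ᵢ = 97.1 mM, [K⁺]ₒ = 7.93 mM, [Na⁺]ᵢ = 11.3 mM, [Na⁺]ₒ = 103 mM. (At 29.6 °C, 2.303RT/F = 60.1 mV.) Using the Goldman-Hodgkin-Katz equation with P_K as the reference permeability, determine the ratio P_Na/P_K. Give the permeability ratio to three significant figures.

Let α = P_Na/P_K. GHK: Vm = 60.1·log₁₀[(Kₒ + α·Naₒ)/(Kᵢ + α·Naᵢ)].
10^(Vm/60.1) = 10^(48.1/60.1) = 6.3144
So 6.3144·(Kᵢ + α·Naᵢ) = Kₒ + α·Naₒ → α = (6.3144·97.1 − 7.93) / (103.0 − 6.3144·11.3)
α = (613.1 − 7.93) / (103.0 − 71.35) = 605.2/31.65 = 19.12

19.1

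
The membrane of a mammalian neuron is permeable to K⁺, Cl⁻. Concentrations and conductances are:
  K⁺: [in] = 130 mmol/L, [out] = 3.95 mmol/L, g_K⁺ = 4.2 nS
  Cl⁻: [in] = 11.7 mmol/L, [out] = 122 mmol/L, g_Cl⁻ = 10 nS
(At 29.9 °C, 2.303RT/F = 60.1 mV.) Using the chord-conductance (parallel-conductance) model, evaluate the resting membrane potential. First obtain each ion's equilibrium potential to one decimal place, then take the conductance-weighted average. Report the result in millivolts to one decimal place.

-70.1 mV

E_K⁺ = (60.1/1)·log₁₀(3.95/130) = -91.2 mV
E_Cl⁻ = (60.1/-1)·log₁₀(122/11.7) = -61.2 mV
Vm = (Σ gᵢEᵢ)/(Σ gᵢ) = (4.2·-91.2 + 10·-61.2) / (4.2 + 10)
= -995.04 / 14.2 = -70.07 mV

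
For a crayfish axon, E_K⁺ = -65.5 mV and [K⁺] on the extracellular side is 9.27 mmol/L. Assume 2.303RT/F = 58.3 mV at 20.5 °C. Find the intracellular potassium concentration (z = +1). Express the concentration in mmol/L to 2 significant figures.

Nernst: E = (58.3/1) · log₁₀([out]/[in]), so log₁₀([out]/[in]) = -65.5 × 1 / 58.3 = -1.1235.
[out]/[in] = 10^(-1.1235) = 0.07525.
[in] = 9.27 / 0.07525 = 123.2 mmol/L.

120 mmol/L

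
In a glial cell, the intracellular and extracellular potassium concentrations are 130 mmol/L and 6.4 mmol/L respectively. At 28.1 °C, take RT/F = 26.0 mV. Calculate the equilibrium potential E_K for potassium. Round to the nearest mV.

E = (26.0/z) · ln([K⁺]_out/[K⁺]_in) with z = +1.
= (26.0/1) · ln(6.4/130) = 26.00 · ln(0.04923)
= 26.00 · (-3.0112) = -78.29 mV

-78 mV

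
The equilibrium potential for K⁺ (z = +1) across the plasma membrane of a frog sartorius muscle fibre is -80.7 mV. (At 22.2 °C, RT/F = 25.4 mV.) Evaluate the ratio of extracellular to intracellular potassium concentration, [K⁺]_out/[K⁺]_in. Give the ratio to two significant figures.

ln([out]/[in]) = E·z/(25.4) = -80.7 × 1 / 25.4 = -3.1772
[out]/[in] = e^(-3.1772) = 0.0417

0.042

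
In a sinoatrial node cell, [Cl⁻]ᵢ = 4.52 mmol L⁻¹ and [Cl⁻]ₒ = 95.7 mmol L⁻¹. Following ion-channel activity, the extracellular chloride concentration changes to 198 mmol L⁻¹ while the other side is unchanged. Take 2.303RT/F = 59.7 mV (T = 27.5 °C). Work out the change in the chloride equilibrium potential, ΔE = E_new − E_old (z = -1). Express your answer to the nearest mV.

E_old = (59.7/-1)·log₁₀(95.7/4.52) = -79.15 mV
E_new = (59.7/-1)·log₁₀(198/4.52) = -98.00 mV
ΔE = -98.00 − (-79.15) = -18.85 mV

-19 mV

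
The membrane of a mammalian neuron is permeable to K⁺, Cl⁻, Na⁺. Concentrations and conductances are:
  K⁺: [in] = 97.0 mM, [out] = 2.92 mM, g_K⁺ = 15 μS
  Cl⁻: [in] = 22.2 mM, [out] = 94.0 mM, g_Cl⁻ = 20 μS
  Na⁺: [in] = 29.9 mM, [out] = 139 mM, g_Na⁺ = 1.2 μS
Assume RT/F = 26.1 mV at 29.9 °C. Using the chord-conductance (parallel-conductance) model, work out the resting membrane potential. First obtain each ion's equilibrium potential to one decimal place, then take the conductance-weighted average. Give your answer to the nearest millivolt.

-57 mV

E_K⁺ = (26.1/1)·ln(2.92/97.0) = -91.4 mV
E_Cl⁻ = (26.1/-1)·ln(94.0/22.2) = -37.7 mV
E_Na⁺ = (26.1/1)·ln(139/29.9) = 40.1 mV
Vm = (Σ gᵢEᵢ)/(Σ gᵢ) = (15·-91.4 + 20·-37.7 + 1.2·40.1) / (15 + 20 + 1.2)
= -2076.88 / 36.2 = -57.37 mV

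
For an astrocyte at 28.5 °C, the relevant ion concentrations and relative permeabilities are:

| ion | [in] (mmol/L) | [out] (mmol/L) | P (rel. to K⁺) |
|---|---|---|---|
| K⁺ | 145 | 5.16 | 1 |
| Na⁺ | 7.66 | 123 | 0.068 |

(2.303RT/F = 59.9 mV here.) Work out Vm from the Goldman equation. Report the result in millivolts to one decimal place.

Vm = 59.9 · log₁₀[(Σ P·[cation]ₒ + Σ P·[anion]ᵢ) / (Σ P·[cation]ᵢ + Σ P·[anion]ₒ)]
Numerator = 1×5.16 + 0.068×123 = 13.52
Denominator = 1×145 + 0.068×7.66 = 145.5
Vm = 59.9 · log₁₀(0.092935) = 59.9 × (-1.0318) = -61.81 mV

-61.8 mV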